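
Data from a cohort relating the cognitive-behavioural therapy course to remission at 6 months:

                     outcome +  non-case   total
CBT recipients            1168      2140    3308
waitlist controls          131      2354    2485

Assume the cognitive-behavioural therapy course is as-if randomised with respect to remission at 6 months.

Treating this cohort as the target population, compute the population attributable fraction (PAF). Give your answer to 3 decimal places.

PAF ≈ 0.765

p₁ = P(outcome | exposed) = 1168/3308 = 0.35308
p₀ = P(outcome | unexposed) = 131/2485 = 0.052716
Exposure prevalence π = 3308/5793 = 0.57103; overall risk P(Y=1) = 0.22424.
Under exogeneity, PAF = [P(Y=1) − p₀]/P(Y=1).
PAF = (0.22424 − 0.052716) / 0.22424 ≈ 0.7649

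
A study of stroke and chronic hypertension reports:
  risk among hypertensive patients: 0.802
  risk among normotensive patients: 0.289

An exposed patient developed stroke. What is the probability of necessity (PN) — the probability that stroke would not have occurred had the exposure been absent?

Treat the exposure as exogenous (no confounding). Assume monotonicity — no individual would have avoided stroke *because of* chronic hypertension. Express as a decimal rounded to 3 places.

Let p₁ = 0.802, p₀ = 0.289.
Under exogeneity and monotonicity, PN = (p₁ − p₀) / p₁.
PN = (0.802 − 0.289) / 0.802 = 0.513 / 0.802 ≈ 0.6397

PN ≈ 0.640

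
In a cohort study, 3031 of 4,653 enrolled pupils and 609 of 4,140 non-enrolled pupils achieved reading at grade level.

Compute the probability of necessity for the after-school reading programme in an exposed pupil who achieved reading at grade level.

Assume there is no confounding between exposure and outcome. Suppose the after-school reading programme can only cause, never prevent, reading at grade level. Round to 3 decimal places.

PN ≈ 0.774

p₁ = P(outcome | exposed) = 3031/4653 = 0.65141
p₀ = P(outcome | unexposed) = 609/4140 = 0.1471
Under exogeneity and monotonicity, PN = (p₁ − p₀) / p₁.
PN = (0.65141 − 0.1471) / 0.65141 = 0.50431 / 0.65141 ≈ 0.7742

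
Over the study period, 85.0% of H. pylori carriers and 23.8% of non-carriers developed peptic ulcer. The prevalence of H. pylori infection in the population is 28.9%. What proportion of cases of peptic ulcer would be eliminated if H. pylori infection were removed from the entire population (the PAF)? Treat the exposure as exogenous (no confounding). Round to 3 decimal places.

p₁ = 0.85, p₀ = 0.238.
Overall risk P(Y=1) = π·p₁ + (1−π)·p₀ = 0.289×0.85 + 0.711×0.238 = 0.41487.
Under exogeneity, PAF = [P(Y=1) − p₀] / P(Y=1).
PAF = (0.41487 − 0.238) / 0.41487 ≈ 0.4263

PAF ≈ 0.426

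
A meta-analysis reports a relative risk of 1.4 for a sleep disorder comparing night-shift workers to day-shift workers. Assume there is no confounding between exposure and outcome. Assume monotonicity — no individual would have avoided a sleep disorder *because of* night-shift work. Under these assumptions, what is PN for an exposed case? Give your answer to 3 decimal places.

PN ≈ 0.286

Under exogeneity and monotonicity, PN = (RR − 1) / RR = 1 − 1/RR.
PN = (1.4 − 1) / 1.4 = 0.4 / 1.4 ≈ 0.2857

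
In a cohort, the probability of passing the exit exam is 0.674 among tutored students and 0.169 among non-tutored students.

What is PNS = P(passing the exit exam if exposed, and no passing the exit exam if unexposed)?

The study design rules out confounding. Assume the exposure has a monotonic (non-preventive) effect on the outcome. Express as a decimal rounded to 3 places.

PNS ≈ 0.505

Let p₁ = 0.674, p₀ = 0.169.
Under exogeneity and monotonicity, PNS = p₁ − p₀.
PNS = 0.674 − 0.169 = 0.505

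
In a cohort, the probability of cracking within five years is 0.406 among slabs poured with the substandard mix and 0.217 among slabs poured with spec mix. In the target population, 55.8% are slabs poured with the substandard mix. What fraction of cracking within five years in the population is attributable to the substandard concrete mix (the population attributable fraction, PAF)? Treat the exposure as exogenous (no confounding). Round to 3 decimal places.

Let p₁ = 0.406, p₀ = 0.217.
Overall risk P(Y=1) = π·p₁ + (1−π)·p₀ = 0.558×0.406 + 0.442×0.217 = 0.32246.
Under exogeneity, PAF = [P(Y=1) − p₀] / P(Y=1).
PAF = (0.32246 − 0.217) / 0.32246 ≈ 0.3271

PAF ≈ 0.327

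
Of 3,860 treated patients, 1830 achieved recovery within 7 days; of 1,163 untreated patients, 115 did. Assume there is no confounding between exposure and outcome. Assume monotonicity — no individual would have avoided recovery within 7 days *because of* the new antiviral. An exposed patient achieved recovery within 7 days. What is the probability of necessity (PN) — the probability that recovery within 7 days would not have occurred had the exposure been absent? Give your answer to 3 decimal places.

PN ≈ 0.791

p₁ = P(outcome | exposed) = 1830/3860 = 0.47409
p₀ = P(outcome | unexposed) = 115/1163 = 0.098882
Under exogeneity and monotonicity, PN = (p₁ − p₀) / p₁.
PN = (0.47409 − 0.098882) / 0.47409 = 0.37521 / 0.47409 ≈ 0.7914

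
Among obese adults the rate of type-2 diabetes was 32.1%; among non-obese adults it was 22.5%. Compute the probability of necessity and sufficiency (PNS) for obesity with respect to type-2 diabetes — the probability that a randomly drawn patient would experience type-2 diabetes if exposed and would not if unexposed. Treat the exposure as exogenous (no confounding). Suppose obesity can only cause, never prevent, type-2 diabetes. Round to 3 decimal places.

PNS ≈ 0.096

p₁ = 0.321, p₀ = 0.225.
Under exogeneity and monotonicity, PNS = p₁ − p₀.
PNS = 0.321 − 0.225 = 0.096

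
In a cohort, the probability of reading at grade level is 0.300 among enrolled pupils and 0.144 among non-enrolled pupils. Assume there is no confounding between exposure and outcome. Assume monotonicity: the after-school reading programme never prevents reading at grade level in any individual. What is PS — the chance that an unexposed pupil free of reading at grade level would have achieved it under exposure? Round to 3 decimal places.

Let p₁ = 0.3, p₀ = 0.144.
Under exogeneity and monotonicity, PS = (p₁ − p₀) / (1 − p₀).
PS = (0.3 − 0.144) / (1 − 0.144) = 0.156 / 0.856 ≈ 0.1822

PS ≈ 0.182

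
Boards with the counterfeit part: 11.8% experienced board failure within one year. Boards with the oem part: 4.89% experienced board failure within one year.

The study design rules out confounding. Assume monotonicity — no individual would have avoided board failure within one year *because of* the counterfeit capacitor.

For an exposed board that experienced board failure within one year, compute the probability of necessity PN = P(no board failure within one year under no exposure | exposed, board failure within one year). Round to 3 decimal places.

p₁ = 0.118, p₀ = 0.0489.
Under exogeneity and monotonicity, PN = (p₁ − p₀) / p₁.
PN = (0.118 − 0.0489) / 0.118 = 0.0691 / 0.118 ≈ 0.5856

PN ≈ 0.586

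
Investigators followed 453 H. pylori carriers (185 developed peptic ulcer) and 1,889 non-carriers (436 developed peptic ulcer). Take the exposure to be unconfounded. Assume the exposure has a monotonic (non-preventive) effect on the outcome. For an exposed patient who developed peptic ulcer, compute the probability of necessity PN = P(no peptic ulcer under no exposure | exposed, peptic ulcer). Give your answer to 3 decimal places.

PN ≈ 0.435

p₁ = P(outcome | exposed) = 185/453 = 0.40839
p₀ = P(outcome | unexposed) = 436/1889 = 0.23081
Under exogeneity and monotonicity, PN = (p₁ − p₀) / p₁.
PN = (0.40839 − 0.23081) / 0.40839 = 0.17758 / 0.40839 ≈ 0.4348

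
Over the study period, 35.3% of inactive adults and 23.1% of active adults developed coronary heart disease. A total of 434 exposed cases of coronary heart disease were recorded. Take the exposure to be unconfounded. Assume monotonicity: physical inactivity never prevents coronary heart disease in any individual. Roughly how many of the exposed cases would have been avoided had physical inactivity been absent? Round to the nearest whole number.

about 150 cases

p₁ = 0.353, p₀ = 0.231.
PN = (p₁ − p₀)/p₁ = (0.353 − 0.231) / 0.353 ≈ 0.34561.
Attributable cases ≈ PN × (exposed cases) = 0.34561 × 434 ≈ 149.99.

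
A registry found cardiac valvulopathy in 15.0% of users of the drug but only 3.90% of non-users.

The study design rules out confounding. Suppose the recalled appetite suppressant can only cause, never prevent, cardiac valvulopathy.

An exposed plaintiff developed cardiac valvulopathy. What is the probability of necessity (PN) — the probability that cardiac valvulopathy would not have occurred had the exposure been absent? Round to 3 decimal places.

PN ≈ 0.740

p₁ = 0.15, p₀ = 0.039.
Under exogeneity and monotonicity, PN = (p₁ − p₀) / p₁.
PN = (0.15 − 0.039) / 0.15 = 0.111 / 0.15 ≈ 0.7400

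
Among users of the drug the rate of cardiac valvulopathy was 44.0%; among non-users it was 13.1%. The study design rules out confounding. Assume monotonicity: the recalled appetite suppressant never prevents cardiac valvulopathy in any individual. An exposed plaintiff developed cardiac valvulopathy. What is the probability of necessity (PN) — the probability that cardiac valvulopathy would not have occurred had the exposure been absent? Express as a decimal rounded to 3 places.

PN ≈ 0.702

p₁ = 0.44, p₀ = 0.131.
Under exogeneity and monotonicity, PN = (p₁ − p₀) / p₁.
PN = (0.44 − 0.131) / 0.44 = 0.309 / 0.44 ≈ 0.7023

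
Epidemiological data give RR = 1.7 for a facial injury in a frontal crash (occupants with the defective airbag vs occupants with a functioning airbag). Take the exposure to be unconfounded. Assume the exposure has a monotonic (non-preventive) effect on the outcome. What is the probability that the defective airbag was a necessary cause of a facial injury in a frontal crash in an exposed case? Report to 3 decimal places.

PN ≈ 0.412

Under exogeneity and monotonicity, PN = (RR − 1) / RR = 1 − 1/RR.
PN = (1.7 − 1) / 1.7 = 0.7 / 1.7 ≈ 0.4118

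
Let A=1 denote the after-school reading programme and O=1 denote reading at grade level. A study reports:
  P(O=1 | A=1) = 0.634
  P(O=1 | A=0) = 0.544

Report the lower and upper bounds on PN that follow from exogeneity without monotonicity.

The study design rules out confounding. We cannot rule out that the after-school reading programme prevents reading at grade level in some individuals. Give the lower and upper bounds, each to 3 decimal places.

Let p₁ = 0.634, p₀ = 0.544.
Under exogeneity alone the bounds on PN are max{0,(p₁−p₀)/p₁} ≤ PN ≤ min{1,(1−p₀)/p₁}.
  lower = (p₁ − p₀)/p₁ = 0.09 / 0.634 ≈ 0.1420
  upper = min{1, (1 − p₀)/p₁} = 0.456 / 0.634 ≈ 0.7192

0.142 ≤ PN ≤ 0.719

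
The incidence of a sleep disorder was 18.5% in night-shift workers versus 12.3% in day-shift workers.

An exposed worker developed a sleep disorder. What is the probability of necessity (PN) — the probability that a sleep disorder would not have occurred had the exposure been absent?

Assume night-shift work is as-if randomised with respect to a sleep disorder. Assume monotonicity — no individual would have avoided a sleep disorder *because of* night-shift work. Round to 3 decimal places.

p₁ = 0.185, p₀ = 0.123.
Under exogeneity and monotonicity, PN = (p₁ − p₀) / p₁.
PN = (0.185 − 0.123) / 0.185 = 0.062 / 0.185 ≈ 0.3351

PN ≈ 0.335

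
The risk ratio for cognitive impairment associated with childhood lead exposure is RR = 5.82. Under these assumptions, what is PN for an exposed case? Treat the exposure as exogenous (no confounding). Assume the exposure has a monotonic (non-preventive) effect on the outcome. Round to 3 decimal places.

Under exogeneity and monotonicity, PN = (RR − 1) / RR = 1 − 1/RR.
PN = (5.82 − 1) / 5.82 = 4.82 / 5.82 ≈ 0.8282

PN ≈ 0.828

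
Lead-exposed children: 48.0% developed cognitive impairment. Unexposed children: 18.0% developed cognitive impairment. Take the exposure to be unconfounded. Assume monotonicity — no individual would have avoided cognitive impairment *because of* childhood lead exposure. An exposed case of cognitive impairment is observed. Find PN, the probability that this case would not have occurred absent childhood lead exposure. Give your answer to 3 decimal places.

PN ≈ 0.625

p₁ = 0.48, p₀ = 0.18.
Under exogeneity and monotonicity, PN = (p₁ − p₀) / p₁.
PN = (0.48 − 0.18) / 0.48 = 0.3 / 0.48 ≈ 0.6250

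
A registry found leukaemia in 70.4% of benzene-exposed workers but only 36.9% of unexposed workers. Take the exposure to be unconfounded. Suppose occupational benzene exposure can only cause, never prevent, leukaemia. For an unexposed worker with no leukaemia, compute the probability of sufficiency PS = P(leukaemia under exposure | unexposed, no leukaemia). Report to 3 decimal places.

PS ≈ 0.531

p₁ = 0.704, p₀ = 0.369.
Under exogeneity and monotonicity, PS = (p₁ − p₀) / (1 − p₀).
PS = (0.704 − 0.369) / (1 − 0.369) = 0.335 / 0.631 ≈ 0.5309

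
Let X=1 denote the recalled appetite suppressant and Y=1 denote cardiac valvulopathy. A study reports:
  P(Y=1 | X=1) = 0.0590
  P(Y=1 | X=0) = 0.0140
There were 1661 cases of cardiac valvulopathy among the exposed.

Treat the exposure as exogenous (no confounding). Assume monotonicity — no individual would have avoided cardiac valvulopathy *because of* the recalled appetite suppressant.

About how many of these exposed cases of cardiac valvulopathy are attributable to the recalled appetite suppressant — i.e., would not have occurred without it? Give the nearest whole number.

about 1267 cases

Let p₁ = 0.059, p₀ = 0.014.
PN = (p₁ − p₀)/p₁ = (0.059 − 0.014) / 0.059 ≈ 0.76271.
Attributable cases ≈ PN × (exposed cases) = 0.76271 × 1661 ≈ 1266.86.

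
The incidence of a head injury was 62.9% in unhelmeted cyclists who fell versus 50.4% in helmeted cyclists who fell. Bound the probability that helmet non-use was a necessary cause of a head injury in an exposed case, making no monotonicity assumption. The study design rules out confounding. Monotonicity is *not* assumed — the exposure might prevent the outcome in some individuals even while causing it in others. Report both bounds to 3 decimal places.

0.199 ≤ PN ≤ 0.789

p₁ = 0.629, p₀ = 0.504.
Under exogeneity alone the bounds on PN are max{0,(p₁−p₀)/p₁} ≤ PN ≤ min{1,(1−p₀)/p₁}.
  lower = (p₁ − p₀)/p₁ = 0.125 / 0.629 ≈ 0.1987
  upper = min{1, (1 − p₀)/p₁} = 0.496 / 0.629 ≈ 0.7886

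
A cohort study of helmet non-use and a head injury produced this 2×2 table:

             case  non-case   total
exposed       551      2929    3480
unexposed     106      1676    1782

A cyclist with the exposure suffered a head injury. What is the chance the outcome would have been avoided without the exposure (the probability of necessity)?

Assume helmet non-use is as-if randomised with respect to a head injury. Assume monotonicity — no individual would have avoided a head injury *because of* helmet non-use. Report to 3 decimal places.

PN ≈ 0.624

p₁ = P(outcome | exposed) = 551/3480 = 0.15833
p₀ = P(outcome | unexposed) = 106/1782 = 0.059484
Under exogeneity and monotonicity, PN = (p₁ − p₀)/p₁.
PN = (0.15833 − 0.059484) / 0.15833 ≈ 0.6243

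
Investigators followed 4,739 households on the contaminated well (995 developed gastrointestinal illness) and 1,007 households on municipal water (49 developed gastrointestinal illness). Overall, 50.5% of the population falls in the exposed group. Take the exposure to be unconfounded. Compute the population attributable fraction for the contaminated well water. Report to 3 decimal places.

PAF ≈ 0.626

p₁ = P(outcome | exposed) = 995/4739 = 0.20996
p₀ = P(outcome | unexposed) = 49/1007 = 0.048659
Overall risk P(Y=1) = π·p₁ + (1−π)·p₀ = 0.505×0.20996 + 0.495×0.048659 = 0.13012.
Under exogeneity, PAF = [P(Y=1) − p₀] / P(Y=1).
PAF = (0.13012 − 0.048659) / 0.13012 ≈ 0.6260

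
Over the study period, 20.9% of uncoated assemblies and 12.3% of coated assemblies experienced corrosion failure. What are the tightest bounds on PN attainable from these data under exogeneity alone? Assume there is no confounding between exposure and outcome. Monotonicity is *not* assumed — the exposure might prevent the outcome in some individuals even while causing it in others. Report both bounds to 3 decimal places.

0.411 ≤ PN ≤ 1.000

p₁ = 0.209, p₀ = 0.123.
Under exogeneity alone the bounds on PN are max{0,(p₁−p₀)/p₁} ≤ PN ≤ min{1,(1−p₀)/p₁}.
  lower = (p₁ − p₀)/p₁ = 0.086 / 0.209 ≈ 0.4115
  upper = min{1, (1 − p₀)/p₁} = 0.877 / 0.209 ≈ 4.1962 → capped at 1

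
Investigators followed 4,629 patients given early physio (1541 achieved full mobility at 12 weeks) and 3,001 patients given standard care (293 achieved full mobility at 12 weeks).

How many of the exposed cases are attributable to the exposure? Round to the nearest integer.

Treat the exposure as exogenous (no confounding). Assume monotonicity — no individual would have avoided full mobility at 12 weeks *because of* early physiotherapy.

p₁ = P(outcome | exposed) = 1541/4629 = 0.3329
p₀ = P(outcome | unexposed) = 293/3001 = 0.097634
PN = (p₁ − p₀)/p₁ = (0.3329 − 0.097634) / 0.3329 ≈ 0.70672.
Attributable cases ≈ PN × (exposed cases) = 0.70672 × 1541 ≈ 1089.05.

about 1089 cases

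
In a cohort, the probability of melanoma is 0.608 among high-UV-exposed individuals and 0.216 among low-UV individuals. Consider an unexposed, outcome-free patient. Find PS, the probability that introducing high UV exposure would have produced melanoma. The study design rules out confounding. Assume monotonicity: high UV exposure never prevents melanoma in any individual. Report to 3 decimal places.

PS ≈ 0.500

Let p₁ = 0.608, p₀ = 0.216.
Under exogeneity and monotonicity, PS = (p₁ − p₀) / (1 − p₀).
PS = (0.608 − 0.216) / (1 − 0.216) = 0.392 / 0.784 ≈ 0.5000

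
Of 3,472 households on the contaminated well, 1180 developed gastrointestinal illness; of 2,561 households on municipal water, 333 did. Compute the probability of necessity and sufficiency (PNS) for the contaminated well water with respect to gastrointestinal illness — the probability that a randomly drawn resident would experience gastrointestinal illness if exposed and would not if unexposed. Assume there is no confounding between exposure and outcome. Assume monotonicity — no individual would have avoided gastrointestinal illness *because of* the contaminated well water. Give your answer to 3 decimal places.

PNS ≈ 0.210

p₁ = P(outcome | exposed) = 1180/3472 = 0.33986
p₀ = P(outcome | unexposed) = 333/2561 = 0.13003
Under exogeneity and monotonicity, PNS = p₁ − p₀.
PNS = 0.33986 − 0.13003 = 0.20983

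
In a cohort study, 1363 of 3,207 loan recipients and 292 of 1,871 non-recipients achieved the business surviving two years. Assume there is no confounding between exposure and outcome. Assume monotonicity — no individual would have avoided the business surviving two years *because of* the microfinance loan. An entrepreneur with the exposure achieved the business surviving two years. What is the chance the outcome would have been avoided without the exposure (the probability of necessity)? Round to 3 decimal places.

p₁ = P(outcome | exposed) = 1363/3207 = 0.42501
p₀ = P(outcome | unexposed) = 292/1871 = 0.15607
Under exogeneity and monotonicity, PN = (p₁ − p₀) / p₁.
PN = (0.42501 − 0.15607) / 0.42501 = 0.26894 / 0.42501 ≈ 0.6328

PN ≈ 0.633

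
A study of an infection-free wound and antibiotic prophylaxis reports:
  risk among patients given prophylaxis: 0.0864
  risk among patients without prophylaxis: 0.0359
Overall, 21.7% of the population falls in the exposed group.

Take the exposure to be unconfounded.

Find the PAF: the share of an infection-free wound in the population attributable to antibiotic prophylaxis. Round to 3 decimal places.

Let p₁ = 0.0864, p₀ = 0.0359.
Overall risk P(Y=1) = π·p₁ + (1−π)·p₀ = 0.217×0.0864 + 0.783×0.0359 = 0.046858.
Under exogeneity, PAF = [P(Y=1) − p₀] / P(Y=1).
PAF = (0.046858 − 0.0359) / 0.046858 ≈ 0.2339

PAF ≈ 0.234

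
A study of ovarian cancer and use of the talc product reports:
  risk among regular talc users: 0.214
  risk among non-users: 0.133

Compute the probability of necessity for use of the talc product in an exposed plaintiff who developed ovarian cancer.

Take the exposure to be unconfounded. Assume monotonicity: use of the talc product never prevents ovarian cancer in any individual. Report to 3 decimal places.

PN ≈ 0.379

Let p₁ = 0.214, p₀ = 0.133.
Under exogeneity and monotonicity, PN = (p₁ − p₀) / p₁.
PN = (0.214 − 0.133) / 0.214 = 0.081 / 0.214 ≈ 0.3785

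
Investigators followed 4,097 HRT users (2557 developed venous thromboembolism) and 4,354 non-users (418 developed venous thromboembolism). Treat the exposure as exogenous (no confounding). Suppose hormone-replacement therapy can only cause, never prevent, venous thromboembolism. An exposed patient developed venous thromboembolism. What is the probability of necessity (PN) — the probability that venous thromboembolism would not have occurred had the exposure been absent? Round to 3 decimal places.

PN ≈ 0.846

p₁ = P(outcome | exposed) = 2557/4097 = 0.62412
p₀ = P(outcome | unexposed) = 418/4354 = 0.096004
Under exogeneity and monotonicity, PN = (p₁ − p₀) / p₁.
PN = (0.62412 − 0.096004) / 0.62412 = 0.52811 / 0.62412 ≈ 0.8462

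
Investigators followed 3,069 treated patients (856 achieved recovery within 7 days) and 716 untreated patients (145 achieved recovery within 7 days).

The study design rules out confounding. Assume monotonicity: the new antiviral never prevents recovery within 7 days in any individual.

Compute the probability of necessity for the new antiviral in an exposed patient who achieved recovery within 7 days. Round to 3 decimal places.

PN ≈ 0.274

p₁ = P(outcome | exposed) = 856/3069 = 0.27892
p₀ = P(outcome | unexposed) = 145/716 = 0.20251
Under exogeneity and monotonicity, PN = (p₁ − p₀) / p₁.
PN = (0.27892 − 0.20251) / 0.27892 = 0.076404 / 0.27892 ≈ 0.2739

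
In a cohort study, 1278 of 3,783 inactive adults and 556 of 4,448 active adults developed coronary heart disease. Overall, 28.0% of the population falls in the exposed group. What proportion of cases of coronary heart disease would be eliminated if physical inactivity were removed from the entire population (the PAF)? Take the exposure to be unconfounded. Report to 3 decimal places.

p₁ = P(outcome | exposed) = 1278/3783 = 0.33783
p₀ = P(outcome | unexposed) = 556/4448 = 0.125
Overall risk P(Y=1) = π·p₁ + (1−π)·p₀ = 0.28×0.33783 + 0.72×0.125 = 0.18459.
Under exogeneity, PAF = [P(Y=1) − p₀] / P(Y=1).
PAF = (0.18459 − 0.125) / 0.18459 ≈ 0.3228

PAF ≈ 0.323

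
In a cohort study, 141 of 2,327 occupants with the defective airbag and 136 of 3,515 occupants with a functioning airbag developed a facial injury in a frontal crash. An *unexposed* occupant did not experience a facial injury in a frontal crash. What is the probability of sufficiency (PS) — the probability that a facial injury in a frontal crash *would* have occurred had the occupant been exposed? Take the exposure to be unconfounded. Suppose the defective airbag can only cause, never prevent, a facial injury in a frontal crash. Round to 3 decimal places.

p₁ = P(outcome | exposed) = 141/2327 = 0.060593
p₀ = P(outcome | unexposed) = 136/3515 = 0.038691
Under exogeneity and monotonicity, PS = (p₁ − p₀) / (1 − p₀).
PS = (0.060593 − 0.038691) / (1 − 0.038691) = 0.021902 / 0.96131 ≈ 0.0228

PS ≈ 0.023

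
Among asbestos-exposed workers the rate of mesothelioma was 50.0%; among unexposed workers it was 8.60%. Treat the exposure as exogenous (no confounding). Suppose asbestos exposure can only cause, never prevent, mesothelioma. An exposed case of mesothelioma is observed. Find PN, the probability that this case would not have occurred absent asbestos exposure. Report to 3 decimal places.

p₁ = 0.5, p₀ = 0.086.
Under exogeneity and monotonicity, PN = (p₁ − p₀) / p₁.
PN = (0.5 − 0.086) / 0.5 = 0.414 / 0.5 ≈ 0.8280

PN ≈ 0.828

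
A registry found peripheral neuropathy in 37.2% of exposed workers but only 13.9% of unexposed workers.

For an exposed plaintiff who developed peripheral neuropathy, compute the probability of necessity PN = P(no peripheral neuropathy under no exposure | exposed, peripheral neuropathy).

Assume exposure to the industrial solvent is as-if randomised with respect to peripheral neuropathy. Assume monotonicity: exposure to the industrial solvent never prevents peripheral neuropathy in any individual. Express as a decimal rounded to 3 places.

p₁ = 0.372, p₀ = 0.139.
Under exogeneity and monotonicity, PN = (p₁ − p₀) / p₁.
PN = (0.372 − 0.139) / 0.372 = 0.233 / 0.372 ≈ 0.6263

PN ≈ 0.626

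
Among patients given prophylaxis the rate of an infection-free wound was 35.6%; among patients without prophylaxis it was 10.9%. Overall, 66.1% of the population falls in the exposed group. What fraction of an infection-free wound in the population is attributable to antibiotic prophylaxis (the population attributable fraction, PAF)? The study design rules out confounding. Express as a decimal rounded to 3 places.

p₁ = 0.356, p₀ = 0.109.
Overall risk P(Y=1) = π·p₁ + (1−π)·p₀ = 0.661×0.356 + 0.339×0.109 = 0.27227.
Under exogeneity, PAF = [P(Y=1) − p₀] / P(Y=1).
PAF = (0.27227 − 0.109) / 0.27227 ≈ 0.5997

PAF ≈ 0.600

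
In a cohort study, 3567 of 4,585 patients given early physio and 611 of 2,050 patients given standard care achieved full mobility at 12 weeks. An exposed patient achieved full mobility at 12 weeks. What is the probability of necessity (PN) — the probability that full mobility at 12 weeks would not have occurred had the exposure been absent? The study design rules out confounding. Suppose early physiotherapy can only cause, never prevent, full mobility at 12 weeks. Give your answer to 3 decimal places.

p₁ = P(outcome | exposed) = 3567/4585 = 0.77797
p₀ = P(outcome | unexposed) = 611/2050 = 0.29805
Under exogeneity and monotonicity, PN = (p₁ − p₀) / p₁.
PN = (0.77797 − 0.29805) / 0.77797 = 0.47992 / 0.77797 ≈ 0.6169

PN ≈ 0.617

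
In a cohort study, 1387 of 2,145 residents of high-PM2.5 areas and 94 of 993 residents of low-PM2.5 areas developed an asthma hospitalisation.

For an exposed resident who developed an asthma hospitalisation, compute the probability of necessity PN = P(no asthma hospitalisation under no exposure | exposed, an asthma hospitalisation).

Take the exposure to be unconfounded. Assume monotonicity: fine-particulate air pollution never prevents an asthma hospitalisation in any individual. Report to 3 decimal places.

p₁ = P(outcome | exposed) = 1387/2145 = 0.64662
p₀ = P(outcome | unexposed) = 94/993 = 0.094663
Under exogeneity and monotonicity, PN = (p₁ − p₀) / p₁.
PN = (0.64662 − 0.094663) / 0.64662 = 0.55196 / 0.64662 ≈ 0.8536

PN ≈ 0.854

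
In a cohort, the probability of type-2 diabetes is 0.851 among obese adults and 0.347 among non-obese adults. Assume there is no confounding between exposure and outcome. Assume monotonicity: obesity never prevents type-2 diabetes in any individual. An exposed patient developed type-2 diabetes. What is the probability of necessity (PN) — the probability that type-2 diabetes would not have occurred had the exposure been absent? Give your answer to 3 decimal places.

PN ≈ 0.592

Let p₁ = 0.851, p₀ = 0.347.
Under exogeneity and monotonicity, PN = (p₁ − p₀) / p₁.
PN = (0.851 − 0.347) / 0.851 = 0.504 / 0.851 ≈ 0.5922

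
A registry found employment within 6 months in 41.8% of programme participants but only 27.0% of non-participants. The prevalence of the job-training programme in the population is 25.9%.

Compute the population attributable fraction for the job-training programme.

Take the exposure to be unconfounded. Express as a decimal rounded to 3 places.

p₁ = 0.418, p₀ = 0.27.
Overall risk P(Y=1) = π·p₁ + (1−π)·p₀ = 0.259×0.418 + 0.741×0.27 = 0.30833.
Under exogeneity, PAF = [P(Y=1) − p₀] / P(Y=1).
PAF = (0.30833 − 0.27) / 0.30833 ≈ 0.1243

PAF ≈ 0.124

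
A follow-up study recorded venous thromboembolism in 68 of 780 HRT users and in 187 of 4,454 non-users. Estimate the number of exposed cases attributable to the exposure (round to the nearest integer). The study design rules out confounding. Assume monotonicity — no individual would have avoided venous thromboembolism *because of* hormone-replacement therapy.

about 35 cases

p₁ = P(outcome | exposed) = 68/780 = 0.087179
p₀ = P(outcome | unexposed) = 187/4454 = 0.041985
PN = (p₁ − p₀)/p₁ = (0.087179 − 0.041985) / 0.087179 ≈ 0.51841.
Attributable cases ≈ PN × (exposed cases) = 0.51841 × 68 ≈ 35.25.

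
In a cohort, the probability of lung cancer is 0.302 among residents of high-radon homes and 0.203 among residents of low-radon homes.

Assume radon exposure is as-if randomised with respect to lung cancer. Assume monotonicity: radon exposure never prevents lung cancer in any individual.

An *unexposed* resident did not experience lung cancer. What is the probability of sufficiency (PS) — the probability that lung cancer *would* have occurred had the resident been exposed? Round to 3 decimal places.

PS ≈ 0.124

Let p₁ = 0.302, p₀ = 0.203.
Under exogeneity and monotonicity, PS = (p₁ − p₀) / (1 − p₀).
PS = (0.302 − 0.203) / (1 − 0.203) = 0.099 / 0.797 ≈ 0.1242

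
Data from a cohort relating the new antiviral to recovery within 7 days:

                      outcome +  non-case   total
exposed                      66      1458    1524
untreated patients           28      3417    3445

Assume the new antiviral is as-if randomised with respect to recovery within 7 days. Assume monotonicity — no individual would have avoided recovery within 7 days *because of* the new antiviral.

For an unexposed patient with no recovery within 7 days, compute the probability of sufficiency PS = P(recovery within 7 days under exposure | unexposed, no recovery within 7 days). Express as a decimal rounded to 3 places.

PS ≈ 0.035

p₁ = P(outcome | exposed) = 66/1524 = 0.043307
p₀ = P(outcome | unexposed) = 28/3445 = 0.0081277
Under exogeneity and monotonicity, PS = (p₁ − p₀)/(1 − p₀).
PS = (0.043307 − 0.0081277) / 0.99187 ≈ 0.0355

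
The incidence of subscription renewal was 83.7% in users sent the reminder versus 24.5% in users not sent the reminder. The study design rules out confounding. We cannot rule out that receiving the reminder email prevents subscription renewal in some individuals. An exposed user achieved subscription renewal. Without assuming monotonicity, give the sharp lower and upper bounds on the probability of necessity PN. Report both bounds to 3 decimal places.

0.707 ≤ PN ≤ 0.902

p₁ = 0.837, p₀ = 0.245.
Under exogeneity alone the bounds on PN are max{0,(p₁−p₀)/p₁} ≤ PN ≤ min{1,(1−p₀)/p₁}.
  lower = (p₁ − p₀)/p₁ = 0.592 / 0.837 ≈ 0.7073
  upper = min{1, (1 − p₀)/p₁} = 0.755 / 0.837 ≈ 0.9020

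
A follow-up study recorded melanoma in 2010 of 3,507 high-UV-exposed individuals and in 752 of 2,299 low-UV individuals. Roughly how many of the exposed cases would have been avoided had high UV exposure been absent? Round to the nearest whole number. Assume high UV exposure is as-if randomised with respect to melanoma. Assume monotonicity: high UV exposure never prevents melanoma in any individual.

about 863 cases

p₁ = P(outcome | exposed) = 2010/3507 = 0.57314
p₀ = P(outcome | unexposed) = 752/2299 = 0.3271
PN = (p₁ − p₀)/p₁ = (0.57314 − 0.3271) / 0.57314 ≈ 0.42929.
Attributable cases ≈ PN × (exposed cases) = 0.42929 × 2010 ≈ 862.86.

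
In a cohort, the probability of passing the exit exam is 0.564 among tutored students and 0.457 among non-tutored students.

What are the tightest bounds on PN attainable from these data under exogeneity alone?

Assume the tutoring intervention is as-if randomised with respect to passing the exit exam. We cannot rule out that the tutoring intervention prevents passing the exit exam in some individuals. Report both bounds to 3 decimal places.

Let p₁ = 0.564, p₀ = 0.457.
Under exogeneity alone the bounds on PN are max{0,(p₁−p₀)/p₁} ≤ PN ≤ min{1,(1−p₀)/p₁}.
  lower = (p₁ − p₀)/p₁ = 0.107 / 0.564 ≈ 0.1897
  upper = min{1, (1 − p₀)/p₁} = 0.543 / 0.564 ≈ 0.9628

0.190 ≤ PN ≤ 0.963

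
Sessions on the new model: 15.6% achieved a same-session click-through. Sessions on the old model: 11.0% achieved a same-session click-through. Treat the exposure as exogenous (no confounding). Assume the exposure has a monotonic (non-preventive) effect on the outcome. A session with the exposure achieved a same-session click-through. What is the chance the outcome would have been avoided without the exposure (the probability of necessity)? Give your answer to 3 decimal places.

PN ≈ 0.295

p₁ = 0.156, p₀ = 0.11.
Under exogeneity and monotonicity, PN = (p₁ − p₀) / p₁.
PN = (0.156 − 0.11) / 0.156 = 0.046 / 0.156 ≈ 0.2949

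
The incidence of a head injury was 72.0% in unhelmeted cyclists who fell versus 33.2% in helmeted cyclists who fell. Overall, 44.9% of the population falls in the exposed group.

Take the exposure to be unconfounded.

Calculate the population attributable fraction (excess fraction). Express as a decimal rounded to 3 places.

PAF ≈ 0.344

p₁ = 0.72, p₀ = 0.332.
Overall risk P(Y=1) = π·p₁ + (1−π)·p₀ = 0.449×0.72 + 0.551×0.332 = 0.50621.
Under exogeneity, PAF = [P(Y=1) − p₀] / P(Y=1).
PAF = (0.50621 − 0.332) / 0.50621 ≈ 0.3441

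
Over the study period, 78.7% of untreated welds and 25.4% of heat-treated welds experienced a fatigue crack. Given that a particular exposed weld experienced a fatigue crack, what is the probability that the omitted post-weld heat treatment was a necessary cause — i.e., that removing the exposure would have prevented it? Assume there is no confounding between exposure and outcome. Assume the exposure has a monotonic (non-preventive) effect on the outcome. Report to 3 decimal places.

PN ≈ 0.677

p₁ = 0.787, p₀ = 0.254.
Under exogeneity and monotonicity, PN = (p₁ − p₀) / p₁.
PN = (0.787 − 0.254) / 0.787 = 0.533 / 0.787 ≈ 0.6773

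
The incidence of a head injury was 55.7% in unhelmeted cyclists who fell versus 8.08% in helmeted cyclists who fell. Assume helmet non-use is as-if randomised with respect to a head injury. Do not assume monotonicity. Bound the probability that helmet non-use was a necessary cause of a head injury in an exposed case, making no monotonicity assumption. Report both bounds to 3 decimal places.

p₁ = 0.557, p₀ = 0.0808.
Under exogeneity alone the bounds on PN are max{0,(p₁−p₀)/p₁} ≤ PN ≤ min{1,(1−p₀)/p₁}.
  lower = (p₁ − p₀)/p₁ = 0.4762 / 0.557 ≈ 0.8549
  upper = min{1, (1 − p₀)/p₁} = 0.9192 / 0.557 ≈ 1.6503 → capped at 1

0.855 ≤ PN ≤ 1.000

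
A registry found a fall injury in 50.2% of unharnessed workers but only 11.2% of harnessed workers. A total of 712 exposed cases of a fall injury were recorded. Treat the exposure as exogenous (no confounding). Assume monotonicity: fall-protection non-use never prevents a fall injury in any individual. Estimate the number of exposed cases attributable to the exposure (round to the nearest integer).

about 553 cases

p₁ = 0.502, p₀ = 0.112.
PN = (p₁ − p₀)/p₁ = (0.502 − 0.112) / 0.502 ≈ 0.77689.
Attributable cases ≈ PN × (exposed cases) = 0.77689 × 712 ≈ 553.15.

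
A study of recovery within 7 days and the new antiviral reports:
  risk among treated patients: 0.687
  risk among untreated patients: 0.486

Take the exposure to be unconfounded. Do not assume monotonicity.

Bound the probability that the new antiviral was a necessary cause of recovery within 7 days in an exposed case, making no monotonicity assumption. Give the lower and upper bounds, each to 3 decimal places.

Let p₁ = 0.687, p₀ = 0.486.
Under exogeneity alone the bounds on PN are max{0,(p₁−p₀)/p₁} ≤ PN ≤ min{1,(1−p₀)/p₁}.
  lower = (p₁ − p₀)/p₁ = 0.201 / 0.687 ≈ 0.2926
  upper = min{1, (1 − p₀)/p₁} = 0.514 / 0.687 ≈ 0.7482

0.293 ≤ PN ≤ 0.748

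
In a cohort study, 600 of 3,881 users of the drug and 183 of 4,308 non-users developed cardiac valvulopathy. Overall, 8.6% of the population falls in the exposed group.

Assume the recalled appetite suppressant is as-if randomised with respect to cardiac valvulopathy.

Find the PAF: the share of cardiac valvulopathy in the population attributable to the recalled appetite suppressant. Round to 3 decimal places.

p₁ = P(outcome | exposed) = 600/3881 = 0.1546
p₀ = P(outcome | unexposed) = 183/4308 = 0.042479
Overall risk P(Y=1) = π·p₁ + (1−π)·p₀ = 0.086×0.1546 + 0.914×0.042479 = 0.052121.
Under exogeneity, PAF = [P(Y=1) − p₀] / P(Y=1).
PAF = (0.052121 − 0.042479) / 0.052121 ≈ 0.1850

PAF ≈ 0.185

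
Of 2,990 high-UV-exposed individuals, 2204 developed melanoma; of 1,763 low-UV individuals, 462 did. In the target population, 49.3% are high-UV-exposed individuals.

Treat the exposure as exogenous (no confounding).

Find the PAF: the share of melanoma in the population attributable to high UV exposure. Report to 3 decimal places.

PAF ≈ 0.472

p₁ = P(outcome | exposed) = 2204/2990 = 0.73712
p₀ = P(outcome | unexposed) = 462/1763 = 0.26205
Overall risk P(Y=1) = π·p₁ + (1−π)·p₀ = 0.493×0.73712 + 0.507×0.26205 = 0.49626.
Under exogeneity, PAF = [P(Y=1) − p₀] / P(Y=1).
PAF = (0.49626 − 0.26205) / 0.49626 ≈ 0.4719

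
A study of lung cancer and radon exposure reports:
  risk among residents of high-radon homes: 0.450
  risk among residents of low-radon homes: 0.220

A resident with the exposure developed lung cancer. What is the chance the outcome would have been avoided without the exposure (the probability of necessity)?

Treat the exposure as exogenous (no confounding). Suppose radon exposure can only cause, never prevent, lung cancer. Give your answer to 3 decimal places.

PN ≈ 0.511

Let p₁ = 0.45, p₀ = 0.22.
Under exogeneity and monotonicity, PN = (p₁ − p₀) / p₁.
PN = (0.45 − 0.22) / 0.45 = 0.23 / 0.45 ≈ 0.5111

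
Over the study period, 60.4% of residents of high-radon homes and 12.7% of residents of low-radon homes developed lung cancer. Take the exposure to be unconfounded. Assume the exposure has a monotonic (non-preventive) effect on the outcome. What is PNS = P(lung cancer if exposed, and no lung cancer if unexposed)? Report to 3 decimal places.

PNS ≈ 0.477

p₁ = 0.604, p₀ = 0.127.
Under exogeneity and monotonicity, PNS = p₁ − p₀.
PNS = 0.604 − 0.127 = 0.477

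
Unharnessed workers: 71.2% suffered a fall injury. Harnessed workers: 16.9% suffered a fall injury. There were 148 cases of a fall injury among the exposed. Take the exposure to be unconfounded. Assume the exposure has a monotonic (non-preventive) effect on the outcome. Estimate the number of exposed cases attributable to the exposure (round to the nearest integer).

p₁ = 0.712, p₀ = 0.169.
PN = (p₁ − p₀)/p₁ = (0.712 − 0.169) / 0.712 ≈ 0.76264.
Attributable cases ≈ PN × (exposed cases) = 0.76264 × 148 ≈ 112.87.

about 113 cases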